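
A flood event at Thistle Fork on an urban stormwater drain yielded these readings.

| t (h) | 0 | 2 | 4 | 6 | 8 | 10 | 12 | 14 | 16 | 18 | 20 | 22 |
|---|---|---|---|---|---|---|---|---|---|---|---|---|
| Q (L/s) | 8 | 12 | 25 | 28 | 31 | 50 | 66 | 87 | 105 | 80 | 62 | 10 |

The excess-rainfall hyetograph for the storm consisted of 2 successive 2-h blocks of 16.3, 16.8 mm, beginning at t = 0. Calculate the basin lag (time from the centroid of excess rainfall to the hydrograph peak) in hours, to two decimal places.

Centroid of excess rainfall: t_c = Σ P_i·t̄_i / ΣP_i = 2.0151 h (block centres at 1, 3 h).
Hydrograph peak occurs at t = 16 h, so basin lag t_L = 16 − 2.0151 = 13.98 h.

t_L ≈ 13.98 h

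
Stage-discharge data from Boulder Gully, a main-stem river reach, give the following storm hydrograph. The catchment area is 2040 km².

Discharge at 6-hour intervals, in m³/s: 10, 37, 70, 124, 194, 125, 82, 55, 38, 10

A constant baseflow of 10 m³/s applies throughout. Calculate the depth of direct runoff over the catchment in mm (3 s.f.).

Direct runoff: 0.0, 27.0, 60.0, 114.0, 184.0, 115.0, 72.0, 45.0, 28.0, 0.0 m³/s; ΣQ_DR = 645.0 m³/s.
V = ΣQ_DR · Δt = 645.0 × 21600 s = 1.393 × 10^7 m³.
Over A = 2040 km², depth = V / A = 6.83 mm.

d ≈ 6.83 mm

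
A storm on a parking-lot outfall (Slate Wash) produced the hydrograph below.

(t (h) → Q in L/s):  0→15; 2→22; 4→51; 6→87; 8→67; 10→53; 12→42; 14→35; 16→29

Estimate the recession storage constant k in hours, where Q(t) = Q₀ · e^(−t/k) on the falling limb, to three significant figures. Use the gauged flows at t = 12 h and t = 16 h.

k ≈ 10.8 h

On the falling limb, Q drops from 42 to 29 L/s between t = 12 h and t = 16 h (Δt = 4 h).
k = −Δt / ln(Q₂/Q₁) = −4 / ln(29/42) = 10.8 h.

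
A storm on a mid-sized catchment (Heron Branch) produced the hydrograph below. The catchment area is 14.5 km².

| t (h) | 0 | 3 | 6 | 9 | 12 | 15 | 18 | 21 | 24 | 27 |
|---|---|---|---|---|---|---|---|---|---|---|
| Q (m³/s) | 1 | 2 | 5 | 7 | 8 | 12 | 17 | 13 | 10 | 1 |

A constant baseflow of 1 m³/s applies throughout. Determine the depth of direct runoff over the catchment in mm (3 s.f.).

Direct runoff: 0.0, 1.0, 4.0, 6.0, 7.0, 11.0, 16.0, 12.0, 9.0, 0.0 m³/s; ΣQ_DR = 66.00 m³/s.
V = ΣQ_DR · Δt = 66.00 × 10800 s = 7.128 × 10^5 m³.
Over A = 14.5 km², depth = V / A = 49.2 mm.

d ≈ 49.2 mm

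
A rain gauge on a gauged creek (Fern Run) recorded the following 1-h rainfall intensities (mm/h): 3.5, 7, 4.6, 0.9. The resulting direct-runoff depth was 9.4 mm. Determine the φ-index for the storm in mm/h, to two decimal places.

φ ≈ 1.90 mm/h

Only the 3 blocks with intensity above φ contribute runoff: 3.5, 7, 4.6 mm/h.
Σ(I−φ)·Δt = d  ⇒  (3.5+7+4.6 − 3φ)·1 = 9.4
φ = (15.10 − 9.4/1) / 3 = 1.90 mm/h.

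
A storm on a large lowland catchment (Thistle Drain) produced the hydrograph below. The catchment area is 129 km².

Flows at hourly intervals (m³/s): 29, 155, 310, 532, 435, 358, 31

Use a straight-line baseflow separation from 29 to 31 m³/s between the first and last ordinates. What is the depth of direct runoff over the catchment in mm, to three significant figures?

Direct runoff: 0.00, 125.67, 280.33, 502.00, 404.67, 327.33, 0.00 m³/s; ΣQ_DR = 1640 m³/s.
V = ΣQ_DR · Δt = 1640 × 3600 s = 5.904 × 10^6 m³.
Over A = 129 km², depth = V / A = 45.8 mm.

d ≈ 45.8 mm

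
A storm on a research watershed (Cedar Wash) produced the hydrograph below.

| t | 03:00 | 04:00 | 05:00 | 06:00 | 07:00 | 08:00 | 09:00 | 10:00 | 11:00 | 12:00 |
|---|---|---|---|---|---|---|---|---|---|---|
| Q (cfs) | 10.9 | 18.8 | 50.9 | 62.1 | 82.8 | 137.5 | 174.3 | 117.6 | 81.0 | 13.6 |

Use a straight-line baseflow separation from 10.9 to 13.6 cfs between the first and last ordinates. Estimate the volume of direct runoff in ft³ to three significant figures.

V ≈ 2.26 × 10^6 ft³

Direct-runoff ordinates (Q − Q_b): 0.00, 7.60, 39.40, 50.30, 70.70, 125.10, 161.60, 104.60, 67.70, 0.00 cfs.
ΣQ_DR = 627.0 cfs.
With Δt = 1 h = 3600 s, V = ΣQ_DR · Δt = 627.0 × 3600 = 2.26 × 10^6 ft³.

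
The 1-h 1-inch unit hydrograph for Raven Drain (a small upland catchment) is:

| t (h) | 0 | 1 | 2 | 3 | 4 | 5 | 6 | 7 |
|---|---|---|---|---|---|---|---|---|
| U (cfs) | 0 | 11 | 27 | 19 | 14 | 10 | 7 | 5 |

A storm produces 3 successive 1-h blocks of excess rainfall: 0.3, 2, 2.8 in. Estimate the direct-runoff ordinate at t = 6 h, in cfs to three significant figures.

By discrete convolution, Q_j = Σ (P_i / 1 in) · U_{j−i}.
At t = 6 h (j=6): Q = (0.3/1)·7 + (2/1)·10 + (2.8/1)·14 = 61.3 cfs.

Q ≈ 61.3 cfs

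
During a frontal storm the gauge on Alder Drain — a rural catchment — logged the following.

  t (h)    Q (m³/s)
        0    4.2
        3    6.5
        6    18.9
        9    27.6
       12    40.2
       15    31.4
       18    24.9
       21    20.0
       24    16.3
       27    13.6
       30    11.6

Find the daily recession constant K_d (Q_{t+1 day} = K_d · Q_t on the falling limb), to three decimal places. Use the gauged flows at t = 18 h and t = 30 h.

Between t = 18 h and t = 30 h the flow falls from 24.9 to 11.6 m³/s over 4×3 h = 12 h.
Per-interval ratio K = (11.6/24.9)^(1/4) = 0.8262; K_d = K^(24/3) = 0.217.

K_d ≈ 0.217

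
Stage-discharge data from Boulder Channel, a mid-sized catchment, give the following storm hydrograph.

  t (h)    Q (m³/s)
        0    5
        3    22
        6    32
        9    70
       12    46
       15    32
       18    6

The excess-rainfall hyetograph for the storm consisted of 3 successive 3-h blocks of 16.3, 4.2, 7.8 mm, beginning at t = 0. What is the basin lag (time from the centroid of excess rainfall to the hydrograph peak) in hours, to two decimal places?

t_L ≈ 5.40 h

Centroid of excess rainfall: t_c = Σ P_i·t̄_i / ΣP_i = 3.5989 h (block centres at 1.5, 4.5, 7.5 h).
Hydrograph peak occurs at t = 9 h, so basin lag t_L = 9 − 3.5989 = 5.40 h.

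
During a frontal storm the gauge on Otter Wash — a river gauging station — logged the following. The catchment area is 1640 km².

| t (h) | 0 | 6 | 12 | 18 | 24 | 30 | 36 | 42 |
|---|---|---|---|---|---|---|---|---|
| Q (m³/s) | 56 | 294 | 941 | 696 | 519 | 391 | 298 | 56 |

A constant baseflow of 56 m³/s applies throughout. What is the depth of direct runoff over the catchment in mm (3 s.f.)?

d ≈ 36.9 mm

Direct runoff: 0.0, 238.0, 885.0, 640.0, 463.0, 335.0, 242.0, 0.0 m³/s; ΣQ_DR = 2803 m³/s.
V = ΣQ_DR · Δt = 2803 × 21600 s = 6.054 × 10^7 m³.
Over A = 1640 km², depth = V / A = 36.9 mm.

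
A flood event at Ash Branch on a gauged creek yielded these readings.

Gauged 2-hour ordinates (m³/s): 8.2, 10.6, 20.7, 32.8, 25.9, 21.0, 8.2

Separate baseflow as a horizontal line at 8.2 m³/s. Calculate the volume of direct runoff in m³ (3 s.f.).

V ≈ 5.04 × 10^5 m³

Direct-runoff ordinates (Q − Q_b): 0.0, 2.4, 12.5, 24.6, 17.7, 12.8, 0.0 m³/s.
ΣQ_DR = 70.00 m³/s.
With Δt = 2 h = 7200 s, V = ΣQ_DR · Δt = 70.00 × 7200 = 5.04 × 10^5 m³.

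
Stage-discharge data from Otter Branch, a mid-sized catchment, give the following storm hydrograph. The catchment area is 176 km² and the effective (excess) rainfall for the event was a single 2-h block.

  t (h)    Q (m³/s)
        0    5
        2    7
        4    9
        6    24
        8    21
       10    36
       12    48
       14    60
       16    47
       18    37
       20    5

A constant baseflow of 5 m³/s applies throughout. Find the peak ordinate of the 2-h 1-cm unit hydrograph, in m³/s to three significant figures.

U_p ≈ 55.1 m³/s

Direct runoff: 0.0, 2.0, 4.0, 19.0, 16.0, 31.0, 43.0, 55.0, 42.0, 32.0, 0.0 m³/s; ΣQ_DR = 244.0 m³/s, peak = 55.0 m³/s.
Runoff depth d = ΣQ_DR·Δt / A = 244.0 × 7200 / (176 km²) = 9.982 mm.
The 1-cm UH is the DRH scaled by (10 mm)/d, so U_p = 55.0 × 10/9.982 = 55.1 m³/s.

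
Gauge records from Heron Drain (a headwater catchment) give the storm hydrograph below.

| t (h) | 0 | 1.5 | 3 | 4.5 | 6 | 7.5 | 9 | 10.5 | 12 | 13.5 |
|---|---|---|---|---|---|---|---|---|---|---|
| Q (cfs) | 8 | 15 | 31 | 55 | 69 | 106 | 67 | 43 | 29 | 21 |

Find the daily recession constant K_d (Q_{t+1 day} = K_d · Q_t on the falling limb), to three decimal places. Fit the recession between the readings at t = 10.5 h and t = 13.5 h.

Between t = 10.5 h and t = 13.5 h the flow falls from 43 to 21 cfs over 2×1.5 h = 3 h.
Per-interval ratio K = (21/43)^(1/2) = 0.6988; K_d = K^(24/1.5) = 0.003.

K_d ≈ 0.003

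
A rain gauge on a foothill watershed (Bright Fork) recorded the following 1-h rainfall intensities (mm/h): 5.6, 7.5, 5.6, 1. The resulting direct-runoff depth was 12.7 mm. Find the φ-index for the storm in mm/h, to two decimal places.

φ ≈ 2.00 mm/h

Only the 3 blocks with intensity above φ contribute runoff: 5.6, 7.5, 5.6 mm/h.
Σ(I−φ)·Δt = d  ⇒  (5.6+7.5+5.6 − 3φ)·1 = 12.7
φ = (18.70 − 12.7/1) / 3 = 2.00 mm/h.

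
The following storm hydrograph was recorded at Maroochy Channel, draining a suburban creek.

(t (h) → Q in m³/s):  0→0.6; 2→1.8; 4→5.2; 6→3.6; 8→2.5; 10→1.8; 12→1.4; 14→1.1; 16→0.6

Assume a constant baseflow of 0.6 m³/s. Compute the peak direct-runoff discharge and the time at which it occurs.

Subtracting baseflow gives direct-runoff ordinates: 0.0, 1.2, 4.6, 3.0, 1.9, 1.2, 0.8, 0.5, 0.0 m³/s.
The maximum is 4.6 m³/s, occurring at the reading for t = 4 h.

Q_p = 4.6 m³/s at t = 4 h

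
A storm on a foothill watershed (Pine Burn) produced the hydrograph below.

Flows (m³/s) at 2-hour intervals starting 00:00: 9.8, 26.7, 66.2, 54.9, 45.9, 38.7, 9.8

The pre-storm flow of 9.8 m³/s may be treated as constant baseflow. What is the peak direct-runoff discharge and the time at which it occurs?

Subtracting baseflow gives direct-runoff ordinates: 0.0, 16.9, 56.4, 45.1, 36.1, 28.9, 0.0 m³/s.
The maximum is 56.4 m³/s, occurring at the reading for t = 04:00.

Q_p = 56.4 m³/s at t = 04:00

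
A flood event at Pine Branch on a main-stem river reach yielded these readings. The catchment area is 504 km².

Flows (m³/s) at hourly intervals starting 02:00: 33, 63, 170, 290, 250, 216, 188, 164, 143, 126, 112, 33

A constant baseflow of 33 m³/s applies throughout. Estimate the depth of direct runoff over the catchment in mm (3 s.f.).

d ≈ 9.94 mm

Direct runoff: 0.0, 30.0, 137.0, 257.0, 217.0, 183.0, 155.0, 131.0, 110.0, 93.0, 79.0, 0.0 m³/s; ΣQ_DR = 1392 m³/s.
V = ΣQ_DR · Δt = 1392 × 3600 s = 5.011 × 10^6 m³.
Over A = 504 km², depth = V / A = 9.94 mm.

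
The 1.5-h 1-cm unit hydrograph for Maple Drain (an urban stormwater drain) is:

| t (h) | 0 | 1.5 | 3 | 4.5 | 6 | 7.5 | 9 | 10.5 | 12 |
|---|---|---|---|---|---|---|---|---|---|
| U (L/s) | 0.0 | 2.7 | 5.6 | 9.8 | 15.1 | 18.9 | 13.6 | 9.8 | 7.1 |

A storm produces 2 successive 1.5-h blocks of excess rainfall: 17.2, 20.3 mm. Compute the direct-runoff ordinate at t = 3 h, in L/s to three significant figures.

Q ≈ 15.1 L/s

By discrete convolution, Q_j = Σ (P_i / 10 mm) · U_{j−i}.
At t = 3 h (j=2): Q = (17.2/10)·5.6 + (20.3/10)·2.7 = 15.1 L/s.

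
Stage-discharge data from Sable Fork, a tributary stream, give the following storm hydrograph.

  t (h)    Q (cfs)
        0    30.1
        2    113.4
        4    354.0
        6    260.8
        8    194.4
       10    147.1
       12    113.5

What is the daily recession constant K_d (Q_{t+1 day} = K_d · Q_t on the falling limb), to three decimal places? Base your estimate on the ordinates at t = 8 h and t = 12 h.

K_d ≈ 0.040

Between t = 8 h and t = 12 h the flow falls from 194.4 to 113.5 cfs over 2×2 h = 4 h.
Per-interval ratio K = (113.5/194.4)^(1/2) = 0.7641; K_d = K^(24/2) = 0.040.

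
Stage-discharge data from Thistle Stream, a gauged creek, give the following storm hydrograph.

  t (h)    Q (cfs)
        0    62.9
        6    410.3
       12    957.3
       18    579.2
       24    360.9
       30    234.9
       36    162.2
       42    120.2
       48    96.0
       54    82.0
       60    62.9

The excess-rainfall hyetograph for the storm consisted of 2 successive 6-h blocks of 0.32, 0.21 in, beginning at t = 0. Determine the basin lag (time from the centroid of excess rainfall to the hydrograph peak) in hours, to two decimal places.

Centroid of excess rainfall: t_c = Σ P_i·t̄_i / ΣP_i = 5.3774 h (block centres at 3, 9 h).
Hydrograph peak occurs at t = 12 h, so basin lag t_L = 12 − 5.3774 = 6.62 h.

t_L ≈ 6.62 h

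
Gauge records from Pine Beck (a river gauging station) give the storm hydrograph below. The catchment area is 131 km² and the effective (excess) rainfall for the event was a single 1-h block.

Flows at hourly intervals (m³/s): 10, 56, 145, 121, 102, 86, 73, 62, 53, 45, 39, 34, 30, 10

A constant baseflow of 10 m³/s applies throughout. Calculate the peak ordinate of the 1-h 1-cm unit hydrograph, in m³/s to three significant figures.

U_p ≈ 67.7 m³/s

Direct runoff: 0.0, 46.0, 135.0, 111.0, 92.0, 76.0, 63.0, 52.0, 43.0, 35.0, 29.0, 24.0, 20.0, 0.0 m³/s; ΣQ_DR = 726.0 m³/s, peak = 135.0 m³/s.
Runoff depth d = ΣQ_DR·Δt / A = 726.0 × 3600 / (131 km²) = 19.95 mm.
The 1-cm UH is the DRH scaled by (10 mm)/d, so U_p = 135.0 × 10/19.95 = 67.7 m³/s.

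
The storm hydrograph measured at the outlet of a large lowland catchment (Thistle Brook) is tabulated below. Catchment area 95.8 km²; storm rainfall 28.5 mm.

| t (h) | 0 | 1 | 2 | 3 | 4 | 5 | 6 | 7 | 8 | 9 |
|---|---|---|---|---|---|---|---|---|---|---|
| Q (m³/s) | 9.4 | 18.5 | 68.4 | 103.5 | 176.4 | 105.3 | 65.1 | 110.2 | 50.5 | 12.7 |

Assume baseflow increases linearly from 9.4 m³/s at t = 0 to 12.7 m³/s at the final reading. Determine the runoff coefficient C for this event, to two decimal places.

C ≈ 0.80

ΣQ_DR = 609.5 m³/s; V = ΣQ_DR·Δt = 2.194 × 10^6 m³.
Runoff depth d = V / A = 22.90 mm.
C = d / P = 22.90 / 28.5 = 0.80.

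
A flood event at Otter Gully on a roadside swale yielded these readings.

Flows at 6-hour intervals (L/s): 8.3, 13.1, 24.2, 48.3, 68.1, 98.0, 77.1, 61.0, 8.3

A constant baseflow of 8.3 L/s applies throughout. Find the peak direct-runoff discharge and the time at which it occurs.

Q_p = 89.7 L/s at t = 30 h

Subtracting baseflow gives direct-runoff ordinates: 0.0, 4.8, 15.9, 40.0, 59.8, 89.7, 68.8, 52.7, 0.0 L/s.
The maximum is 89.7 L/s, occurring at the reading for t = 30 h.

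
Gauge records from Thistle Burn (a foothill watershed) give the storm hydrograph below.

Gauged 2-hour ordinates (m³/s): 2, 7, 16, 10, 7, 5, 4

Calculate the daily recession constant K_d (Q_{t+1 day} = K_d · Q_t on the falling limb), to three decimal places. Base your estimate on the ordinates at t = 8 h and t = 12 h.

Between t = 8 h and t = 12 h the flow falls from 7 to 4 m³/s over 2×2 h = 4 h.
Per-interval ratio K = (4/7)^(1/2) = 0.7559; K_d = K^(24/2) = 0.035.

K_d ≈ 0.035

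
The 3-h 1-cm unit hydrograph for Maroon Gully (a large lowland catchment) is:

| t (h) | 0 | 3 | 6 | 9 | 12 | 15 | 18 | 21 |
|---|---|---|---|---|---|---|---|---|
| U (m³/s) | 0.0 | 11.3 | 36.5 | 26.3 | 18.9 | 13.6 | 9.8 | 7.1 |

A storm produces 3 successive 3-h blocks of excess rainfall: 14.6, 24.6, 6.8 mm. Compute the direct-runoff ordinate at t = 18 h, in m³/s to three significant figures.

By discrete convolution, Q_j = Σ (P_i / 10 mm) · U_{j−i}.
At t = 18 h (j=6): Q = (14.6/10)·9.8 + (24.6/10)·13.6 + (6.8/10)·18.9 = 60.6 m³/s.

Q ≈ 60.6 m³/s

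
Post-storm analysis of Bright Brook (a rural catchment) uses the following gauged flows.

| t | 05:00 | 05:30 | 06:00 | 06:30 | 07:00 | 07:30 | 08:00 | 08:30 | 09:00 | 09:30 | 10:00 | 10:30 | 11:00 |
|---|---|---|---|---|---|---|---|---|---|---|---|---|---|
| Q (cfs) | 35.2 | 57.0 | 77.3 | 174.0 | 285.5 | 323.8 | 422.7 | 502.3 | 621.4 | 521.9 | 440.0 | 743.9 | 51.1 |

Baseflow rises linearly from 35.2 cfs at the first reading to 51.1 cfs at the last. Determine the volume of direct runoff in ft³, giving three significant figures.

Direct-runoff ordinates (Q − Q_b): 0.00, 20.48, 39.45, 134.82, 245.00, 281.98, 379.55, 457.82, 575.60, 474.77, 391.55, 694.12, 0.00 cfs.
ΣQ_DR = 3695 cfs.
With Δt = 0.5 h = 1800 s, V = ΣQ_DR · Δt = 3695 × 1800 = 6.65 × 10^6 ft³.

V ≈ 6.65 × 10^6 ft³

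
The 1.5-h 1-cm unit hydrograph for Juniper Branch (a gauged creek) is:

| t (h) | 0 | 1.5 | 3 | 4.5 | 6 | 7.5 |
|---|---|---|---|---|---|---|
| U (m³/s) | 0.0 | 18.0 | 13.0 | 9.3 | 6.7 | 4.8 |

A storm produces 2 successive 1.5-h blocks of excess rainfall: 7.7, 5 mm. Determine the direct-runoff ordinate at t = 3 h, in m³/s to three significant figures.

Q ≈ 19.0 m³/s

By discrete convolution, Q_j = Σ (P_i / 10 mm) · U_{j−i}.
At t = 3 h (j=2): Q = (7.7/10)·13.0 + (5/10)·18.0 = 19.0 m³/s.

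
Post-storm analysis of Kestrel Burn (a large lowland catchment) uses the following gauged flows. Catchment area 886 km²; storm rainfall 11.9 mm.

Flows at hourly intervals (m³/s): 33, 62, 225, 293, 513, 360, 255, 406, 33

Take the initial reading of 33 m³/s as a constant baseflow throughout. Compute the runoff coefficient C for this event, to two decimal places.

C ≈ 0.64

ΣQ_DR = 1883 m³/s; V = ΣQ_DR·Δt = 6.779 × 10^6 m³.
Runoff depth d = V / A = 7.651 mm.
C = d / P = 7.651 / 11.9 = 0.64.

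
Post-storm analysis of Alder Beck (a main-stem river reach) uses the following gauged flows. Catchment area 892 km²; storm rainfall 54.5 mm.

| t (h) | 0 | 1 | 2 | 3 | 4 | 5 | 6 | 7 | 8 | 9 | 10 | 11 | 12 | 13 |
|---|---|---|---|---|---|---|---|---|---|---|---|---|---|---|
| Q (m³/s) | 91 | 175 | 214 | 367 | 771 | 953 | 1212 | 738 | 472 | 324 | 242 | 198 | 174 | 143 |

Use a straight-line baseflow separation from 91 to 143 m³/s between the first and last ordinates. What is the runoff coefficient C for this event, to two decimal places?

ΣQ_DR = 4436 m³/s; V = ΣQ_DR·Δt = 1.597 × 10^7 m³.
Runoff depth d = V / A = 17.90 mm.
C = d / P = 17.90 / 54.5 = 0.33.

C ≈ 0.33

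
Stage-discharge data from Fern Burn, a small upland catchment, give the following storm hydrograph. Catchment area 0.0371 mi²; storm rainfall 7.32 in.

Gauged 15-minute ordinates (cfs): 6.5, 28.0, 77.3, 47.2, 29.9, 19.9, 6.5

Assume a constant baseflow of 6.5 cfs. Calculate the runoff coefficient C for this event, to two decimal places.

ΣQ_DR = 169.8 cfs; V = ΣQ_DR·Δt = 1.528 × 10^5 ft³.
Runoff depth d = V / A = 1.773 in.
C = d / P = 1.773 / 7.32 = 0.24.

C ≈ 0.24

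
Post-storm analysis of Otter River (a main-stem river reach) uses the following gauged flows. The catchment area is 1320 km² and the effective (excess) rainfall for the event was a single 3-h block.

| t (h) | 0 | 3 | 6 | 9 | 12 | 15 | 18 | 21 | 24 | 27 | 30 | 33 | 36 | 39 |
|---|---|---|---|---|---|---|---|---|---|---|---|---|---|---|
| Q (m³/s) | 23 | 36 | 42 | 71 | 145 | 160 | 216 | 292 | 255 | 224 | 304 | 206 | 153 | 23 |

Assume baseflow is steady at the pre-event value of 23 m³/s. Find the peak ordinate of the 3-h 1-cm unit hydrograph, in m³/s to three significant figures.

U_p ≈ 188 m³/s

Direct runoff: 0.0, 13.0, 19.0, 48.0, 122.0, 137.0, 193.0, 269.0, 232.0, 201.0, 281.0, 183.0, 130.0, 0.0 m³/s; ΣQ_DR = 1828 m³/s, peak = 281.0 m³/s.
Runoff depth d = ΣQ_DR·Δt / A = 1828 × 10800 / (1320 km²) = 14.96 mm.
The 1-cm UH is the DRH scaled by (10 mm)/d, so U_p = 281.0 × 10/14.96 = 188 m³/s.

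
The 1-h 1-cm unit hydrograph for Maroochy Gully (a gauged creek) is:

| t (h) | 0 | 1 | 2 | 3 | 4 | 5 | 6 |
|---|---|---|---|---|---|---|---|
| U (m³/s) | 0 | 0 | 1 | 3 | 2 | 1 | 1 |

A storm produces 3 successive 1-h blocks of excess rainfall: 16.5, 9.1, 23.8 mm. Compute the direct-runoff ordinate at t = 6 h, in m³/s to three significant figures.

By discrete convolution, Q_j = Σ (P_i / 10 mm) · U_{j−i}.
At t = 6 h (j=6): Q = (16.5/10)·1 + (9.1/10)·1 + (23.8/10)·2 = 7.32 m³/s.

Q ≈ 7.32 m³/s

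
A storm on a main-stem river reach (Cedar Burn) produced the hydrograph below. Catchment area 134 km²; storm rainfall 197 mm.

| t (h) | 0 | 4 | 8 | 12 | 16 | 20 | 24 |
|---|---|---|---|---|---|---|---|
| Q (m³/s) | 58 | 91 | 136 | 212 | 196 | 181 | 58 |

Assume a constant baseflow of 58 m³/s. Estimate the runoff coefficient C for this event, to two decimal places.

C ≈ 0.29

ΣQ_DR = 526.0 m³/s; V = ΣQ_DR·Δt = 7.574 × 10^6 m³.
Runoff depth d = V / A = 56.53 mm.
C = d / P = 56.53 / 197 = 0.29.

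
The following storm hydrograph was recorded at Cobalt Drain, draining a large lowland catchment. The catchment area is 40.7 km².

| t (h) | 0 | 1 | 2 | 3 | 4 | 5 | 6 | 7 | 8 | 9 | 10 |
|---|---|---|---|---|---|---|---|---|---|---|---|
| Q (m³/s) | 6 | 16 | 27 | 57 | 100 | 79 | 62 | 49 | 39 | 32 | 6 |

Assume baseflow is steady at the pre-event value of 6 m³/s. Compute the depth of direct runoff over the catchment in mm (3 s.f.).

Direct runoff: 0.0, 10.0, 21.0, 51.0, 94.0, 73.0, 56.0, 43.0, 33.0, 26.0, 0.0 m³/s; ΣQ_DR = 407.0 m³/s.
V = ΣQ_DR · Δt = 407.0 × 3600 s = 1.465 × 10^6 m³.
Over A = 40.7 km², depth = V / A = 36.0 mm.

d ≈ 36.0 mm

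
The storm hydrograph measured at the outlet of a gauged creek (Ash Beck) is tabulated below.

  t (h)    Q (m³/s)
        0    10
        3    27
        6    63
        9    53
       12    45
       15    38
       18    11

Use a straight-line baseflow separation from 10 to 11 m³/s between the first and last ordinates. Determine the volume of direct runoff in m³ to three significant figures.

Direct-runoff ordinates (Q − Q_b): 0.00, 16.83, 52.67, 42.50, 34.33, 27.17, 0.00 m³/s.
ΣQ_DR = 173.5 m³/s.
With Δt = 3 h = 10800 s, V = ΣQ_DR · Δt = 173.5 × 10800 = 1.87 × 10^6 m³.

V ≈ 1.87 × 10^6 m³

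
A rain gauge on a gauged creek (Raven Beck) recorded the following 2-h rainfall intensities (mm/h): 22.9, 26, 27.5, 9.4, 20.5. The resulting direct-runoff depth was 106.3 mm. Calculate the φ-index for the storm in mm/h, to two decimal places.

φ ≈ 10.94 mm/h

Only the 4 blocks with intensity above φ contribute runoff: 22.9, 26, 27.5, 20.5 mm/h.
Σ(I−φ)·Δt = d  ⇒  (22.9+26+27.5+20.5 − 4φ)·2 = 106.3
φ = (96.90 − 106.3/2) / 4 = 10.94 mm/h.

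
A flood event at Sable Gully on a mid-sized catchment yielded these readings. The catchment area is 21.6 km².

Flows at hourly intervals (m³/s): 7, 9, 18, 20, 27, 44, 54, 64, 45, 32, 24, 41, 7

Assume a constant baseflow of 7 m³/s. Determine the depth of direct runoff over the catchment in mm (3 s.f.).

d ≈ 50.2 mm

Direct runoff: 0.0, 2.0, 11.0, 13.0, 20.0, 37.0, 47.0, 57.0, 38.0, 25.0, 17.0, 34.0, 0.0 m³/s; ΣQ_DR = 301.0 m³/s.
V = ΣQ_DR · Δt = 301.0 × 3600 s = 1.084 × 10^6 m³.
Over A = 21.6 km², depth = V / A = 50.2 mm.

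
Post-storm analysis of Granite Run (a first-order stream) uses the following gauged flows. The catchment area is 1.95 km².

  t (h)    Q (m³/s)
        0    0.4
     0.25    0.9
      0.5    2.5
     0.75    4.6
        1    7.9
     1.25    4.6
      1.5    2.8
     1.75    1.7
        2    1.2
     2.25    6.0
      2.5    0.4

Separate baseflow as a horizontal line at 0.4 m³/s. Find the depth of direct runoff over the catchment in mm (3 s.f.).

Direct runoff: 0.0, 0.5, 2.1, 4.2, 7.5, 4.2, 2.4, 1.3, 0.8, 5.6, 0.0 m³/s; ΣQ_DR = 28.60 m³/s.
V = ΣQ_DR · Δt = 28.60 × 900 s = 25740 m³.
Over A = 1.95 km², depth = V / A = 13.2 mm.

d ≈ 13.2 mm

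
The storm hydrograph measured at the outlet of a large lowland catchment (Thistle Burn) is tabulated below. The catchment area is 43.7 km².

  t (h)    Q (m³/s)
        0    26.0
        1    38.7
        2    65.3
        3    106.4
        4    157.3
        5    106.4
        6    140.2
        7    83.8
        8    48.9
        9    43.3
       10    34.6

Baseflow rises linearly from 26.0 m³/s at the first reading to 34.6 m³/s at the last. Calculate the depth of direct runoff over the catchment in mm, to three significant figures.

d ≈ 42.6 mm

Direct runoff: 0.00, 11.84, 37.58, 77.82, 127.86, 76.10, 109.04, 51.78, 16.02, 9.56, 0.00 m³/s; ΣQ_DR = 517.6 m³/s.
V = ΣQ_DR · Δt = 517.6 × 3600 s = 1.863 × 10^6 m³.
Over A = 43.7 km², depth = V / A = 42.6 mm.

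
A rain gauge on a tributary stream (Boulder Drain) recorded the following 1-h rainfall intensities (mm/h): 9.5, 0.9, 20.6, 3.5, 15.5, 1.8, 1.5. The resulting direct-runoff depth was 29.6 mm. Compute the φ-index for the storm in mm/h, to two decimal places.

Only the 3 blocks with intensity above φ contribute runoff: 9.5, 20.6, 15.5 mm/h.
Σ(I−φ)·Δt = d  ⇒  (9.5+20.6+15.5 − 3φ)·1 = 29.6
φ = (45.60 − 29.6/1) / 3 = 5.33 mm/h.

φ ≈ 5.33 mm/h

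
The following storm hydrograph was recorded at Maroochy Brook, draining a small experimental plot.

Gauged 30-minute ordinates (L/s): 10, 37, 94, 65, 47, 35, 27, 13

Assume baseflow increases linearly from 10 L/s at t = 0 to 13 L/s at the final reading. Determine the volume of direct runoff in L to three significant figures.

V ≈ 4.25 × 10^5 L

Direct-runoff ordinates (Q − Q_b): 0.00, 26.57, 83.14, 53.71, 35.29, 22.86, 14.43, 0.00 L/s.
ΣQ_DR = 236.0 L/s.
With Δt = 0.5 h = 1800 s, V = ΣQ_DR · Δt = 236.0 × 1800 = 4.25 × 10^5 L.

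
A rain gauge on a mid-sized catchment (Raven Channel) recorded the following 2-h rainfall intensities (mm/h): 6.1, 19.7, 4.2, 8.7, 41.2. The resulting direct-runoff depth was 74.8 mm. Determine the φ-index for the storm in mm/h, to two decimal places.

Only the 2 blocks with intensity above φ contribute runoff: 19.7, 41.2 mm/h.
Σ(I−φ)·Δt = d  ⇒  (19.7+41.2 − 2φ)·2 = 74.8
φ = (60.90 − 74.8/2) / 2 = 11.75 mm/h.

φ ≈ 11.75 mm/h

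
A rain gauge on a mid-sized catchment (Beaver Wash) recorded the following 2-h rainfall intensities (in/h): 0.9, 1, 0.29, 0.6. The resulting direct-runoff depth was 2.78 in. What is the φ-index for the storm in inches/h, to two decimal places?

Only the 3 blocks with intensity above φ contribute runoff: 0.9, 1, 0.6 in/h.
Σ(I−φ)·Δt = d  ⇒  (0.9+1+0.6 − 3φ)·2 = 2.78
φ = (2.500 − 2.78/2) / 3 = 0.37 in/h.

φ ≈ 0.37 in/h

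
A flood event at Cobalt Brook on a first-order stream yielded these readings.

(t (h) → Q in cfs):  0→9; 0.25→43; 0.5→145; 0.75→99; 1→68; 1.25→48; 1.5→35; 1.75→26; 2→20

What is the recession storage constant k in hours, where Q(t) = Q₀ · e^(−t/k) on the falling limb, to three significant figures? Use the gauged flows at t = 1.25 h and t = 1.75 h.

On the falling limb, Q drops from 48 to 26 cfs between t = 1.25 h and t = 1.75 h (Δt = 0.5 h).
k = −Δt / ln(Q₂/Q₁) = −0.5 / ln(26/48) = 0.816 h.

k ≈ 0.816 h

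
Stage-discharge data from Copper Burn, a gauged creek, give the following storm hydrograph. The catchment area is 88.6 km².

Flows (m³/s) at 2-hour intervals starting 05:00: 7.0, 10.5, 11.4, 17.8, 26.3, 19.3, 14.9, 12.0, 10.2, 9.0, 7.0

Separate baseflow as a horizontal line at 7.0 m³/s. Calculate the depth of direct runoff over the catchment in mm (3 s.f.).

Direct runoff: 0.0, 3.5, 4.4, 10.8, 19.3, 12.3, 7.9, 5.0, 3.2, 2.0, 0.0 m³/s; ΣQ_DR = 68.40 m³/s.
V = ΣQ_DR · Δt = 68.40 × 7200 s = 4.925 × 10^5 m³.
Over A = 88.6 km², depth = V / A = 5.56 mm.

d ≈ 5.56 mm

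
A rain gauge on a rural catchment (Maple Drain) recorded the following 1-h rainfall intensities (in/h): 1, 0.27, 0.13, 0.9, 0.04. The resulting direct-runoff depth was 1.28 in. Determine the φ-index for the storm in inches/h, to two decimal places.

Only the 2 blocks with intensity above φ contribute runoff: 1, 0.9 in/h.
Σ(I−φ)·Δt = d  ⇒  (1+0.9 − 2φ)·1 = 1.28
φ = (1.900 − 1.28/1) / 2 = 0.31 in/h.

φ ≈ 0.31 in/h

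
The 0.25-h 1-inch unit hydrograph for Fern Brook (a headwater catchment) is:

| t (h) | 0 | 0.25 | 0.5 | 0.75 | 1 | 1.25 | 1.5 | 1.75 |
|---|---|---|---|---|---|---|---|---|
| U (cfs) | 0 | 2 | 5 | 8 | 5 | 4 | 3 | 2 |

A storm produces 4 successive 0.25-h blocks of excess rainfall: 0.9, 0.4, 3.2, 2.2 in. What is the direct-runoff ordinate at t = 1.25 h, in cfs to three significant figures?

By discrete convolution, Q_j = Σ (P_i / 1 in) · U_{j−i}.
At t = 1.25 h (j=5): Q = (0.9/1)·4 + (0.4/1)·5 + (3.2/1)·8 + (2.2/1)·5 = 42.2 cfs.

Q ≈ 42.2 cfs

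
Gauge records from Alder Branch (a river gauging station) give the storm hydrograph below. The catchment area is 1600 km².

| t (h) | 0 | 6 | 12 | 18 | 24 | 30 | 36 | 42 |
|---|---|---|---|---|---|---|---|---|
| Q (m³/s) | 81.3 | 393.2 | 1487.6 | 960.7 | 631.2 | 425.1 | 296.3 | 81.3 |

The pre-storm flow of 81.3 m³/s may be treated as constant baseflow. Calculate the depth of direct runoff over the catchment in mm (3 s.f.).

Direct runoff: 0.0, 311.9, 1406.3, 879.4, 549.9, 343.8, 215.0, 0.0 m³/s; ΣQ_DR = 3706 m³/s.
V = ΣQ_DR · Δt = 3706 × 21600 s = 8.006 × 10^7 m³.
Over A = 1600 km², depth = V / A = 50.0 mm.

d ≈ 50.0 mm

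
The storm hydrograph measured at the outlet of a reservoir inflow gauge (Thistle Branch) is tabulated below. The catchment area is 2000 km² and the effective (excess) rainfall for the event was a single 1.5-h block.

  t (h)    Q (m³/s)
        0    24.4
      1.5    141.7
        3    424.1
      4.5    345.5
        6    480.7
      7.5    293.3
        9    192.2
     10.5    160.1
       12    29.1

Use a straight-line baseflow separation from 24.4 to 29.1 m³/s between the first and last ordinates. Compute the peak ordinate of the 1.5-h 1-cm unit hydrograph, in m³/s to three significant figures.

U_p ≈ 909 m³/s

Direct runoff: 0.00, 116.71, 398.52, 319.34, 453.95, 265.96, 164.28, 131.59, 0.00 m³/s; ΣQ_DR = 1850 m³/s, peak = 453.95 m³/s.
Runoff depth d = ΣQ_DR·Δt / A = 1850 × 5400 / (2000 km²) = 4.996 mm.
The 1-cm UH is the DRH scaled by (10 mm)/d, so U_p = 453.95 × 10/4.996 = 909 m³/s.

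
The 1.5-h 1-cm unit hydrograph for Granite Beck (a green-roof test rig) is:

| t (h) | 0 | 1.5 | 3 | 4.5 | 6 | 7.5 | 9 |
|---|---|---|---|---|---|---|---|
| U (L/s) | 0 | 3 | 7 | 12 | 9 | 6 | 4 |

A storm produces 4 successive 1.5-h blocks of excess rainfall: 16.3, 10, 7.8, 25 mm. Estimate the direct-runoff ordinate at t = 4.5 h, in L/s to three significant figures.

Q ≈ 28.9 L/s

By discrete convolution, Q_j = Σ (P_i / 10 mm) · U_{j−i}.
At t = 4.5 h (j=3): Q = (16.3/10)·12 + (10/10)·7 + (7.8/10)·3 + (25/10)·0 = 28.9 L/s.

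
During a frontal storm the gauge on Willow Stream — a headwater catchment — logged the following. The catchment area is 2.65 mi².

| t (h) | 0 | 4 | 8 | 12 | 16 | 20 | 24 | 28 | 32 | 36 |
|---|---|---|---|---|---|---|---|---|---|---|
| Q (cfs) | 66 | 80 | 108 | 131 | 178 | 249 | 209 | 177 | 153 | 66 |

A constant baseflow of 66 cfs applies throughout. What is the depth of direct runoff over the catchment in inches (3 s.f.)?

Direct runoff: 0.0, 14.0, 42.0, 65.0, 112.0, 183.0, 143.0, 111.0, 87.0, 0.0 cfs; ΣQ_DR = 757.0 cfs.
V = ΣQ_DR · Δt = 757.0 × 14400 s = 1.090 × 10^7 ft³.
Over A = 2.65 mi², depth = V / A = 1.77 in.

d ≈ 1.77 in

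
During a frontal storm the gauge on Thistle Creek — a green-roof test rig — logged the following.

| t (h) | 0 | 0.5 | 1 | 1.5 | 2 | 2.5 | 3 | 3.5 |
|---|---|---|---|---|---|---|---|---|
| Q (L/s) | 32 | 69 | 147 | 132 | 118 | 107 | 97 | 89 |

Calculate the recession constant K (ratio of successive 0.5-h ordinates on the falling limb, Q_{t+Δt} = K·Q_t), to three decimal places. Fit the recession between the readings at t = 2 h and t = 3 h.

Using the recession-limb readings at t = 2 h and t = 3 h: Q falls from 118 to 97 L/s over 2 intervals.
K = (Q₂/Q₁)^(1/2) = (97/118)^(1/2) = 0.907.

K ≈ 0.907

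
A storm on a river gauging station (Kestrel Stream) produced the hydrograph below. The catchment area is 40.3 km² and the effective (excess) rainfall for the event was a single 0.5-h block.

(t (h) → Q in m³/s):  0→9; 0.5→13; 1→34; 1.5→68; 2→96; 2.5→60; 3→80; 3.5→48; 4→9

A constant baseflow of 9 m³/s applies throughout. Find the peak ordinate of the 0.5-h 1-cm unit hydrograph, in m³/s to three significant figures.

U_p ≈ 58.0 m³/s

Direct runoff: 0.0, 4.0, 25.0, 59.0, 87.0, 51.0, 71.0, 39.0, 0.0 m³/s; ΣQ_DR = 336.0 m³/s, peak = 87.0 m³/s.
Runoff depth d = ΣQ_DR·Δt / A = 336.0 × 1800 / (40.3 km²) = 15.01 mm.
The 1-cm UH is the DRH scaled by (10 mm)/d, so U_p = 87.0 × 10/15.01 = 58.0 m³/s.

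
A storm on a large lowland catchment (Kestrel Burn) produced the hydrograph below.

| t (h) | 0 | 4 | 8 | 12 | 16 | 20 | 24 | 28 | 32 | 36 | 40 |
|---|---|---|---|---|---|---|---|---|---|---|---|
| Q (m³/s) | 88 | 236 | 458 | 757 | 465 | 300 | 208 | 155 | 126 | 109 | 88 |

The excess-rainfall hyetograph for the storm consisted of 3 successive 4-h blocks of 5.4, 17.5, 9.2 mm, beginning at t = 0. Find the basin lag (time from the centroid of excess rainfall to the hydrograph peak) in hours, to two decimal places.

t_L ≈ 5.53 h

Centroid of excess rainfall: t_c = Σ P_i·t̄_i / ΣP_i = 6.4735 h (block centres at 2, 6, 10 h).
Hydrograph peak occurs at t = 12 h, so basin lag t_L = 12 − 6.4735 = 5.53 h.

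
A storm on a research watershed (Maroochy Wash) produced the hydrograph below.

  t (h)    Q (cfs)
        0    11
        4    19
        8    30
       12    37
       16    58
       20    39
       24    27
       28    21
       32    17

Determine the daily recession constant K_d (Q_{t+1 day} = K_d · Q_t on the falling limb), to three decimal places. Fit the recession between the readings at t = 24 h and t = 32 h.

Between t = 24 h and t = 32 h the flow falls from 27 to 17 cfs over 2×4 h = 8 h.
Per-interval ratio K = (17/27)^(1/2) = 0.7935; K_d = K^(24/4) = 0.250.

K_d ≈ 0.250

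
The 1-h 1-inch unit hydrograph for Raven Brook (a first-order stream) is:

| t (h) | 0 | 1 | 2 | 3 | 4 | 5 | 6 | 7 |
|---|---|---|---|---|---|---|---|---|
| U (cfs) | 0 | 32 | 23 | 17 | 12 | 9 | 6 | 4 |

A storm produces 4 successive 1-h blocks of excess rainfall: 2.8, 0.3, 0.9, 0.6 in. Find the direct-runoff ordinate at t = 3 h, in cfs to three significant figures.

Q ≈ 83.3 cfs

By discrete convolution, Q_j = Σ (P_i / 1 in) · U_{j−i}.
At t = 3 h (j=3): Q = (2.8/1)·17 + (0.3/1)·23 + (0.9/1)·32 + (0.6/1)·0 = 83.3 cfs.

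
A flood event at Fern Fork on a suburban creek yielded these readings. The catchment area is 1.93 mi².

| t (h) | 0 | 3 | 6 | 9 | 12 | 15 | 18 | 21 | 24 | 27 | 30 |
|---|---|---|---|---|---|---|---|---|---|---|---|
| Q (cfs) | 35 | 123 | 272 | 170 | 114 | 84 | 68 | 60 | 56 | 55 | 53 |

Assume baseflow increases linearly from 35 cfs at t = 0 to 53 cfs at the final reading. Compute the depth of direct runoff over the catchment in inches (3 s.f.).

d ≈ 1.46 in

Direct runoff: 0.00, 86.20, 233.40, 129.60, 71.80, 40.00, 22.20, 12.40, 6.60, 3.80, 0.00 cfs; ΣQ_DR = 606.0 cfs.
V = ΣQ_DR · Δt = 606.0 × 10800 s = 6.545 × 10^6 ft³.
Over A = 1.93 mi², depth = V / A = 1.46 in.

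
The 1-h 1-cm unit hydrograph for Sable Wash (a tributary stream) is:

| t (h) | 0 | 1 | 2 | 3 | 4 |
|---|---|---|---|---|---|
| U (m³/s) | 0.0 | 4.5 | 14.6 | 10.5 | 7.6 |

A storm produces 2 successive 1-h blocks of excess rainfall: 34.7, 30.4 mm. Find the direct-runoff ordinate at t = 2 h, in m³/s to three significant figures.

Q ≈ 64.3 m³/s

By discrete convolution, Q_j = Σ (P_i / 10 mm) · U_{j−i}.
At t = 2 h (j=2): Q = (34.7/10)·14.6 + (30.4/10)·4.5 = 64.3 m³/s.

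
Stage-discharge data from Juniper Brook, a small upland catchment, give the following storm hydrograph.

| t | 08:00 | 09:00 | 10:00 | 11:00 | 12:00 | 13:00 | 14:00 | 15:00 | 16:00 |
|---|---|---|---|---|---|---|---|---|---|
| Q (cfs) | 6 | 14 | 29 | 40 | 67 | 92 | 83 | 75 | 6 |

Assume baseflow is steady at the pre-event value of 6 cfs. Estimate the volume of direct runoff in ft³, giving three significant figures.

V ≈ 1.29 × 10^6 ft³

Direct-runoff ordinates (Q − Q_b): 0.0, 8.0, 23.0, 34.0, 61.0, 86.0, 77.0, 69.0, 0.0 cfs.
ΣQ_DR = 358.0 cfs.
With Δt = 1 h = 3600 s, V = ΣQ_DR · Δt = 358.0 × 3600 = 1.29 × 10^6 ft³.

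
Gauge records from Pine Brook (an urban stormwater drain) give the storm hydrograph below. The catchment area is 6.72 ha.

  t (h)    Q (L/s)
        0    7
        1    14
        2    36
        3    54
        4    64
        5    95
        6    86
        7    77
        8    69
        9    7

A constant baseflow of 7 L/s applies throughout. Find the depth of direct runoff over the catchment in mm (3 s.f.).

Direct runoff: 0.0, 7.0, 29.0, 47.0, 57.0, 88.0, 79.0, 70.0, 62.0, 0.0 L/s; ΣQ_DR = 439.0 L/s.
V = ΣQ_DR · Δt = 439.0 × 3600 s = 1.580 × 10^6 L.
Over A = 6.72 ha, depth = V / A = 23.5 mm.

d ≈ 23.5 mm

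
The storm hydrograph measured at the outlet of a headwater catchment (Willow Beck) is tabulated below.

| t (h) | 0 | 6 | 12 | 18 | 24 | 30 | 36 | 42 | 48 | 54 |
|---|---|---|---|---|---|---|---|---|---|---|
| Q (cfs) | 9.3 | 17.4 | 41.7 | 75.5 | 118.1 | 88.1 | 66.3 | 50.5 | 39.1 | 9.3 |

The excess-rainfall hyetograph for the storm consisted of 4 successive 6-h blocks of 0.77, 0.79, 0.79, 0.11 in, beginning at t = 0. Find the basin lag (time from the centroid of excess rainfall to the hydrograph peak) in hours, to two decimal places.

Centroid of excess rainfall: t_c = Σ P_i·t̄_i / ΣP_i = 9.5854 h (block centres at 3, 9, 15, 21 h).
Hydrograph peak occurs at t = 24 h, so basin lag t_L = 24 − 9.5854 = 14.41 h.

t_L ≈ 14.41 h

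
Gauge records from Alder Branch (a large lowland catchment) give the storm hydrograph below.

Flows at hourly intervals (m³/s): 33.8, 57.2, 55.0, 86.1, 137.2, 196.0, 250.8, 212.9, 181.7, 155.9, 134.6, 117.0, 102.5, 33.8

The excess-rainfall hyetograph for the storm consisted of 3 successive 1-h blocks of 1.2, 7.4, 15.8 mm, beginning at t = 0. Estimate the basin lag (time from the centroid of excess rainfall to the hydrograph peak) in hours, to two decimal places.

t_L ≈ 3.90 h

Centroid of excess rainfall: t_c = Σ P_i·t̄_i / ΣP_i = 2.0984 h (block centres at 0.5, 1.5, 2.5 h).
Hydrograph peak occurs at t = 6 h, so basin lag t_L = 6 − 2.0984 = 3.90 h.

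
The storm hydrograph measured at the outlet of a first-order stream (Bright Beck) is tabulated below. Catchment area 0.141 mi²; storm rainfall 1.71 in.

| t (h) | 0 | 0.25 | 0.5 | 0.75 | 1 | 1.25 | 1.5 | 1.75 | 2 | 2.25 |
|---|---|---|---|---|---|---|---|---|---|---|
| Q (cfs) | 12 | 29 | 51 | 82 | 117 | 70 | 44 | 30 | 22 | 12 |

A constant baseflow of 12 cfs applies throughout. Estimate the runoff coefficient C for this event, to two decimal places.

ΣQ_DR = 349.0 cfs; V = ΣQ_DR·Δt = 3.141 × 10^5 ft³.
Runoff depth d = V / A = 0.9589 in.
C = d / P = 0.9589 / 1.71 = 0.56.

C ≈ 0.56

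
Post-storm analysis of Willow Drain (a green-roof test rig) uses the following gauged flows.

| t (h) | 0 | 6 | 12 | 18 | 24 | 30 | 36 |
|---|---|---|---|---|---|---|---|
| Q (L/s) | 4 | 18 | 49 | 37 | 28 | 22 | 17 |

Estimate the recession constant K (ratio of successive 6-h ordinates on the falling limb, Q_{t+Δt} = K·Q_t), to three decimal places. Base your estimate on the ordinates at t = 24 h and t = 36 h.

Using the recession-limb readings at t = 24 h and t = 36 h: Q falls from 28 to 17 L/s over 2 intervals.
K = (Q₂/Q₁)^(1/2) = (17/28)^(1/2) = 0.779.

K ≈ 0.779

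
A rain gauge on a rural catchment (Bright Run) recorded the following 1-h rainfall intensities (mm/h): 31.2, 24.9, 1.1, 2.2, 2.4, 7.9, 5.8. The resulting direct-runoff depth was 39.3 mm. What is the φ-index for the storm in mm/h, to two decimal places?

Only the 2 blocks with intensity above φ contribute runoff: 31.2, 24.9 mm/h.
Σ(I−φ)·Δt = d  ⇒  (31.2+24.9 − 2φ)·1 = 39.3
φ = (56.10 − 39.3/1) / 2 = 8.40 mm/h.

φ ≈ 8.40 mm/h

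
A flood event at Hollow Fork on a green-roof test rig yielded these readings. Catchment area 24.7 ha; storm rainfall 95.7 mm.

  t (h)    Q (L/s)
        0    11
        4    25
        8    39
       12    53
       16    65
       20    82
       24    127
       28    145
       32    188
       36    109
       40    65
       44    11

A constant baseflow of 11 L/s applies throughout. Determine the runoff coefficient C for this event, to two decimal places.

ΣQ_DR = 788.0 L/s; V = ΣQ_DR·Δt = 1.135 × 10^7 L.
Runoff depth d = V / A = 45.94 mm.
C = d / P = 45.94 / 95.7 = 0.48.

C ≈ 0.48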